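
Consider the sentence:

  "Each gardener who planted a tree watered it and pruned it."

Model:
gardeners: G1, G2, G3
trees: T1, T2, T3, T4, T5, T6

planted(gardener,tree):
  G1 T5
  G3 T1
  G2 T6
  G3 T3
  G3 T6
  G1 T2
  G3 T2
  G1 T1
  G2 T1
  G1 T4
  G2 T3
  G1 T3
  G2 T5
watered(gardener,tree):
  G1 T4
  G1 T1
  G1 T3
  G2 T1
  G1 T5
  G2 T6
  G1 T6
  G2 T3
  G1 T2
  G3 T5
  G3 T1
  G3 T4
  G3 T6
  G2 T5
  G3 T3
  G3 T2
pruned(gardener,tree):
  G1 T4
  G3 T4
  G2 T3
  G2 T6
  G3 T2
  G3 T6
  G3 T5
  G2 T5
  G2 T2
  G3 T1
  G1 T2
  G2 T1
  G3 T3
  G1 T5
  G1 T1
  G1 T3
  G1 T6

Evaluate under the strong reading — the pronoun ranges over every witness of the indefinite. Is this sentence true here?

"it" takes "a tree" as antecedent — a donkey pronoun bound across the clause boundary.
Strong reading: for every (g,t) with planted(g,t), watered(g,t) ∧ pruned(g,t).
Restrictor pairs: (G1,T1) ✓  (G1,T2) ✓  (G1,T3) ✓  (G1,T4) ✓  (G1,T5) ✓  (G2,T1) ✓  (G2,T3) ✓  (G2,T5) ✓  (G2,T6) ✓  (G3,T1) ✓  (G3,T2) ✓  (G3,T3) ✓  (G3,T6) ✓
Every restrictor pair satisfies the scope.

True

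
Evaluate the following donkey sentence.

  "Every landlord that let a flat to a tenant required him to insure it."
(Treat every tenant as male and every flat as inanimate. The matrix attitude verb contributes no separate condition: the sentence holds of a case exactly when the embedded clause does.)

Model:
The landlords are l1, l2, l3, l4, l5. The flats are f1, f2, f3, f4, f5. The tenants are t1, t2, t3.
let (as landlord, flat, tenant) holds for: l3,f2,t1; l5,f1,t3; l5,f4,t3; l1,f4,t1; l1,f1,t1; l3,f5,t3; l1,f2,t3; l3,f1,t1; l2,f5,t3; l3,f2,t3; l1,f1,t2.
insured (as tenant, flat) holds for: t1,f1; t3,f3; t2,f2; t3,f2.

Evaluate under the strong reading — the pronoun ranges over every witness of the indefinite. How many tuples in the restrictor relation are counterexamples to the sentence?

"him" takes "a tenant" as antecedent and "it" takes "a flat"; both are donkey pronouns co-varying with the restrictor.
Strong reading: for every (l,f,t) with let(l,f,t), insured(t,f).
Restrictor triples: (l1,f1,t1)→insured(t1,f1) ✓  (l1,f1,t2)→insured(t2,f1) ✗  (l1,f2,t3)→insured(t3,f2) ✓  (l1,f4,t1)→insured(t1,f4) ✗  (l2,f5,t3)→insured(t3,f5) ✗  (l3,f1,t1)→insured(t1,f1) ✓  (l3,f2,t1)→insured(t1,f2) ✗  (l3,f2,t3)→insured(t3,f2) ✓  (l3,f5,t3)→insured(t3,f5) ✗  (l5,f1,t3)→insured(t3,f1) ✗  (l5,f4,t3)→insured(t3,f4) ✗
Counterexamples (restrictor triples failing the scope): 7.

7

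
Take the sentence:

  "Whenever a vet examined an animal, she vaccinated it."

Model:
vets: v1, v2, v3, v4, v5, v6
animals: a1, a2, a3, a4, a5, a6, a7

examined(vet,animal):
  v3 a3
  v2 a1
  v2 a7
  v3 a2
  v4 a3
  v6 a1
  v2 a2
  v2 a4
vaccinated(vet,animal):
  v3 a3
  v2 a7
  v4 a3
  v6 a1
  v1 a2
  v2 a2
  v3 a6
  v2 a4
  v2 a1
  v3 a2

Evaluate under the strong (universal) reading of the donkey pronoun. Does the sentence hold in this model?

True

"it" takes "an animal" as antecedent — a donkey pronoun bound across the clause boundary.
Strong reading: for every (v,a) with examined(v,a), vaccinated(v,a).
Restrictor pairs: (v2,a1) ✓  (v2,a2) ✓  (v2,a4) ✓  (v2,a7) ✓  (v3,a2) ✓  (v3,a3) ✓  (v4,a3) ✓  (v6,a1) ✓
Every restrictor pair satisfies the scope.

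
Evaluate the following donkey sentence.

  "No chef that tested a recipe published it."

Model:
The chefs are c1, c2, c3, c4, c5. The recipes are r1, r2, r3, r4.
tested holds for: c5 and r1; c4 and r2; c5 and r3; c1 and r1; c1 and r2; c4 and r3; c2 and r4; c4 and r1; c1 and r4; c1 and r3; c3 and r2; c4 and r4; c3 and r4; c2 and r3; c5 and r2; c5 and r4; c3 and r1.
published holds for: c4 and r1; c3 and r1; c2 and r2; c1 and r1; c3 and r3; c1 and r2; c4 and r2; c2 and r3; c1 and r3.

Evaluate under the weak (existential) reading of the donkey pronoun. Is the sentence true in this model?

False

"it" takes "a recipe" as antecedent — a donkey pronoun bound across the clause boundary.
Truth condition: for no (c,r) with tested(c,r) does published(c,r) hold.
Restrictor pairs — does the scope hold? (c1,r1):holds  (c1,r2):holds  (c1,r3):holds  (c1,r4):fails  (c2,r3):holds  (c2,r4):fails  (c3,r1):holds  (c3,r2):fails  (c3,r4):fails  (c4,r1):holds  (c4,r2):holds  (c4,r3):fails  (c4,r4):fails  (c5,r1):fails  (c5,r2):fails  (c5,r3):fails  (c5,r4):fails
Scope holds for 7 pair(s), so the sentence is false.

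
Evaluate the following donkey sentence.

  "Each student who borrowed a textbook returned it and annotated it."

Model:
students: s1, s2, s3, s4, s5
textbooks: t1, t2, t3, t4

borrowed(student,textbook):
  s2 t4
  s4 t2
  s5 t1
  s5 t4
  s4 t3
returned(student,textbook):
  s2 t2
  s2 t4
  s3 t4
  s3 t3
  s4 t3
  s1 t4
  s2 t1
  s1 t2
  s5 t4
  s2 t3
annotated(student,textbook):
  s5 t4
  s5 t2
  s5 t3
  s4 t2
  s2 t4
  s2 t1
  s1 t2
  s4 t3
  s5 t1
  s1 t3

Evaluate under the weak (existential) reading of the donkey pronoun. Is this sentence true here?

"it" takes "a textbook" as antecedent — a donkey pronoun bound across the clause boundary.
Weak reading: every student s with some borrowed-textbook has at least one borrowed-textbook t such that returned(s,t) ∧ annotated(s,t).
Per student: s2:✓  s4:✓  s5:✓
Every student in the restrictor has a witness.

True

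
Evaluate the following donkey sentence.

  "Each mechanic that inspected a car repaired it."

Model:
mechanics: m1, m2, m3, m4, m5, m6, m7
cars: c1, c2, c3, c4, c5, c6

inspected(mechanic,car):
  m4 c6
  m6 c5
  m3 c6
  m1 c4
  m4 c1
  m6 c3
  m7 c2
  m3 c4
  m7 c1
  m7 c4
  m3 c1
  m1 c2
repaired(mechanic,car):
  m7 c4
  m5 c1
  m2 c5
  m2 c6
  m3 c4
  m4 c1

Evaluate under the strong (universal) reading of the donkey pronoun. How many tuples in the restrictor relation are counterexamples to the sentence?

"it" takes "a car" as antecedent — a donkey pronoun bound across the clause boundary.
Strong reading: for every (m,c) with inspected(m,c), repaired(m,c).
Restrictor pairs: (m1,c2) ✗  (m1,c4) ✗  (m3,c1) ✗  (m3,c4) ✓  (m3,c6) ✗  (m4,c1) ✓  (m4,c6) ✗  (m6,c3) ✗  (m6,c5) ✗  (m7,c1) ✗  (m7,c2) ✗  (m7,c4) ✓
Counterexamples (restrictor pairs failing the scope): 9.

9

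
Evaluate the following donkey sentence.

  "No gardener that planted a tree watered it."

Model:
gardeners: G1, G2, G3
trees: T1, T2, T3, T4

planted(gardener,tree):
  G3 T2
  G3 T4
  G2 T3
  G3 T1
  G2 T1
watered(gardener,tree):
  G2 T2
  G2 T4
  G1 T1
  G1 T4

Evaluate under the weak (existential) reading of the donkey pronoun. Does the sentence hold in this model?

"it" takes "a tree" as antecedent — a donkey pronoun bound across the clause boundary.
Truth condition: for no (g,t) with planted(g,t) does watered(g,t) hold.
Restrictor pairs — does the scope hold? (G2,T1):fails  (G2,T3):fails  (G3,T1):fails  (G3,T2):fails  (G3,T4):fails
Scope holds for no restrictor pair, so the sentence is true.

True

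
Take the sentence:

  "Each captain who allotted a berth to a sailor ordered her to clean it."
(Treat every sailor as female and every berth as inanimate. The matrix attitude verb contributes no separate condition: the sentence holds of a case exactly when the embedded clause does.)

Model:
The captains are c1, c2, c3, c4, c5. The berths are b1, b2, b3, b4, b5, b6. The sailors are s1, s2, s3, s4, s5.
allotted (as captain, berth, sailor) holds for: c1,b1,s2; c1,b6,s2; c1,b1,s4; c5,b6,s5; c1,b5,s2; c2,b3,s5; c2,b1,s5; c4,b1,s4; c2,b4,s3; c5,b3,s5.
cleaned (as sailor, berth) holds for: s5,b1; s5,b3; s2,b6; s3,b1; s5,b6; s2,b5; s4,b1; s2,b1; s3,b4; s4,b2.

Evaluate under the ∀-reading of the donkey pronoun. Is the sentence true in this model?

"her" takes "a sailor" as antecedent and "it" takes "a berth"; both are donkey pronouns co-varying with the restrictor.
Strong reading: for every (c,b,s) with allotted(c,b,s), cleaned(s,b).
Restrictor triples: (c1,b1,s2)→cleaned(s2,b1) ✓  (c1,b1,s4)→cleaned(s4,b1) ✓  (c1,b5,s2)→cleaned(s2,b5) ✓  (c1,b6,s2)→cleaned(s2,b6) ✓  (c2,b1,s5)→cleaned(s5,b1) ✓  (c2,b3,s5)→cleaned(s5,b3) ✓  (c2,b4,s3)→cleaned(s3,b4) ✓  (c4,b1,s4)→cleaned(s4,b1) ✓  (c5,b3,s5)→cleaned(s5,b3) ✓  (c5,b6,s5)→cleaned(s5,b6) ✓
Every restrictor triple satisfies the scope.

True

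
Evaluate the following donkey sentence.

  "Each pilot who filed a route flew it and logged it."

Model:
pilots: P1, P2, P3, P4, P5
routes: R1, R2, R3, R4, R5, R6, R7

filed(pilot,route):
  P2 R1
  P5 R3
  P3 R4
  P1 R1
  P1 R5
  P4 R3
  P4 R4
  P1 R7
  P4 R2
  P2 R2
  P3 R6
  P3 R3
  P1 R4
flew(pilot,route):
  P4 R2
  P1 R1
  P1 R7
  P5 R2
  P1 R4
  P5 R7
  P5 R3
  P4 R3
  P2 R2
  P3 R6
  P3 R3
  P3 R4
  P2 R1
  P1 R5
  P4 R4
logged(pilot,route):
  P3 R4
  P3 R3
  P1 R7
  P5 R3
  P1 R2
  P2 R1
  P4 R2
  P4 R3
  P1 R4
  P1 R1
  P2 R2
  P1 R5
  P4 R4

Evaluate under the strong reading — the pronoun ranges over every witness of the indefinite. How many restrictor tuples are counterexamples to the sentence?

"it" takes "a route" as antecedent — a donkey pronoun bound across the clause boundary.
Strong reading: for every (p,r) with filed(p,r), flew(p,r) ∧ logged(p,r).
Restrictor pairs: (P1,R1) ✓  (P1,R4) ✓  (P1,R5) ✓  (P1,R7) ✓  (P2,R1) ✓  (P2,R2) ✓  (P3,R3) ✓  (P3,R4) ✓  (P3,R6) ✗  (P4,R2) ✓  (P4,R3) ✓  (P4,R4) ✓  (P5,R3) ✓
Counterexamples (restrictor pairs failing the scope): 1.

1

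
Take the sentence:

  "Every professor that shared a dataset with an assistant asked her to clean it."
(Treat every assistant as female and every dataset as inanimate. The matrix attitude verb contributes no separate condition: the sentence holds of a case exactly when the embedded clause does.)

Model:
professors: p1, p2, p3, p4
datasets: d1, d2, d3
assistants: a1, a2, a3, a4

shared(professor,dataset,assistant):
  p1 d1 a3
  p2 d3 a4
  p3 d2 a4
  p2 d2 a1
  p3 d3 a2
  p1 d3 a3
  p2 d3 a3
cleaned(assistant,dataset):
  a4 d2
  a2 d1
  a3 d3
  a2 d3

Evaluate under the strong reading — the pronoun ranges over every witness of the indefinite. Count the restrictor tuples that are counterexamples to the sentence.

3

"her" takes "an assistant" as antecedent and "it" takes "a dataset"; both are donkey pronouns co-varying with the restrictor.
Strong reading: for every (p,d,a) with shared(p,d,a), cleaned(a,d).
Restrictor triples: (p1,d1,a3)→cleaned(a3,d1) ✗  (p1,d3,a3)→cleaned(a3,d3) ✓  (p2,d2,a1)→cleaned(a1,d2) ✗  (p2,d3,a3)→cleaned(a3,d3) ✓  (p2,d3,a4)→cleaned(a4,d3) ✗  (p3,d2,a4)→cleaned(a4,d2) ✓  (p3,d3,a2)→cleaned(a2,d3) ✓
Counterexamples (restrictor triples failing the scope): 3.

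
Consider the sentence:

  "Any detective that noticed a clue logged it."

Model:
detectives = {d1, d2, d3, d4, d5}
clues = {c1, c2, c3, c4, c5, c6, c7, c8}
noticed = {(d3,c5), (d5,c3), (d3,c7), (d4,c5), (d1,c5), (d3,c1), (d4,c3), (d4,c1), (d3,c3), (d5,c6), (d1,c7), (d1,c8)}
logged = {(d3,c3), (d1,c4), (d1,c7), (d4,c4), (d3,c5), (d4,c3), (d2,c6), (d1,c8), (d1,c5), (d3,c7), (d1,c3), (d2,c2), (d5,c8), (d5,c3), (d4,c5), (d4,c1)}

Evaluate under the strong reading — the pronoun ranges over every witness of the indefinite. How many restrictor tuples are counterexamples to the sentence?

2

"it" takes "a clue" as antecedent — a donkey pronoun bound across the clause boundary.
Strong reading: for every (d,c) with noticed(d,c), logged(d,c).
Restrictor pairs: (d1,c5) ✓  (d1,c7) ✓  (d1,c8) ✓  (d3,c1) ✗  (d3,c3) ✓  (d3,c5) ✓  (d3,c7) ✓  (d4,c1) ✓  (d4,c3) ✓  (d4,c5) ✓  (d5,c3) ✓  (d5,c6) ✗
Counterexamples (restrictor pairs failing the scope): 2.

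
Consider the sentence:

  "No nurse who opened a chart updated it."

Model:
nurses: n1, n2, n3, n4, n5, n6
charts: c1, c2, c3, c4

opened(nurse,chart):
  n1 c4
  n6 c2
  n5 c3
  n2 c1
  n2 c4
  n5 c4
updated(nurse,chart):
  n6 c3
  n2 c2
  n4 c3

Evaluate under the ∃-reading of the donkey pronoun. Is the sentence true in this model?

"it" takes "a chart" as antecedent — a donkey pronoun bound across the clause boundary.
Truth condition: for no (n,c) with opened(n,c) does updated(n,c) hold.
Restrictor pairs — does the scope hold? (n1,c4):fails  (n2,c1):fails  (n2,c4):fails  (n5,c3):fails  (n5,c4):fails  (n6,c2):fails
Scope holds for no restrictor pair, so the sentence is true.

True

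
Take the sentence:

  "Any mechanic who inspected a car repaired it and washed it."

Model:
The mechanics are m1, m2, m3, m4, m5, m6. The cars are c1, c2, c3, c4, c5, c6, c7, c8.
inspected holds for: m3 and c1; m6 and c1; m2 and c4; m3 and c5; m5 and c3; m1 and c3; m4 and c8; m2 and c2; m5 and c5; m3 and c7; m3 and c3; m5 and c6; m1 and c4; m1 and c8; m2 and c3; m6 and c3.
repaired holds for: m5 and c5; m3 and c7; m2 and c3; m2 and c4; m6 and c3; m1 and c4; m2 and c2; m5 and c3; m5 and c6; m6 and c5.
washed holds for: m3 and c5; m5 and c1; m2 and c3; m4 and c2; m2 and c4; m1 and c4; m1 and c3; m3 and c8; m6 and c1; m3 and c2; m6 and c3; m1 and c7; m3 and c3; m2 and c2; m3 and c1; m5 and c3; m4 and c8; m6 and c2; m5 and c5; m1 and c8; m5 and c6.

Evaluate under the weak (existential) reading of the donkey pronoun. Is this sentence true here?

"it" takes "a car" as antecedent — a donkey pronoun bound across the clause boundary.
Weak reading: every mechanic m with some inspected-car has at least one inspected-car c such that repaired(m,c) ∧ washed(m,c).
Per mechanic: m1:✓  m2:✓  m3:✗  m4:✗  m5:✓  m6:✓
m3 has no witness among its inspected-cars.

False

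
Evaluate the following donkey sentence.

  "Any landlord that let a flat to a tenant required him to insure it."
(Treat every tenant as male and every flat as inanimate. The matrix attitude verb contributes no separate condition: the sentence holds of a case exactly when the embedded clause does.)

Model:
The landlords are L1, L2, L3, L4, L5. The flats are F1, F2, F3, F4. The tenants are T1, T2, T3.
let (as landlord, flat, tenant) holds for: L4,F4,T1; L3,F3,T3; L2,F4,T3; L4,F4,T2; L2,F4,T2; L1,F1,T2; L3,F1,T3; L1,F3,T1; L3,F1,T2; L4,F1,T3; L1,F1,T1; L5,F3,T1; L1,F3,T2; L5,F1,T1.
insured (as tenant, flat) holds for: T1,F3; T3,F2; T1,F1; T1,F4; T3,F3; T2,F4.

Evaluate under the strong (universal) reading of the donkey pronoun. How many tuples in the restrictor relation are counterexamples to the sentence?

6

"him" takes "a tenant" as antecedent and "it" takes "a flat"; both are donkey pronouns co-varying with the restrictor.
Strong reading: for every (l,f,t) with let(l,f,t), insured(t,f).
Restrictor triples: (L1,F1,T1)→insured(T1,F1) ✓  (L1,F1,T2)→insured(T2,F1) ✗  (L1,F3,T1)→insured(T1,F3) ✓  (L1,F3,T2)→insured(T2,F3) ✗  (L2,F4,T2)→insured(T2,F4) ✓  (L2,F4,T3)→insured(T3,F4) ✗  (L3,F1,T2)→insured(T2,F1) ✗  (L3,F1,T3)→insured(T3,F1) ✗  (L3,F3,T3)→insured(T3,F3) ✓  (L4,F1,T3)→insured(T3,F1) ✗  (L4,F4,T1)→insured(T1,F4) ✓  (L4,F4,T2)→insured(T2,F4) ✓  (L5,F1,T1)→insured(T1,F1) ✓  (L5,F3,T1)→insured(T1,F3) ✓
Counterexamples (restrictor triples failing the scope): 6.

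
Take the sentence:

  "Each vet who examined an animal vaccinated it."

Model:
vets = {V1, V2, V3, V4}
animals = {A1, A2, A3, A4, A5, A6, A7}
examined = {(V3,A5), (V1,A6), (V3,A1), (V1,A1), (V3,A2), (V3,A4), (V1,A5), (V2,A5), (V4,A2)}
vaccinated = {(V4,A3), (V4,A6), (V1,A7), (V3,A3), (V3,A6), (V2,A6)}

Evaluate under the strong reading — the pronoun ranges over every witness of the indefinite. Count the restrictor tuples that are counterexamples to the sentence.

"it" takes "an animal" as antecedent — a donkey pronoun bound across the clause boundary.
Strong reading: for every (v,a) with examined(v,a), vaccinated(v,a).
Restrictor pairs: (V1,A1) ✗  (V1,A5) ✗  (V1,A6) ✗  (V2,A5) ✗  (V3,A1) ✗  (V3,A2) ✗  (V3,A4) ✗  (V3,A5) ✗  (V4,A2) ✗
Counterexamples (restrictor pairs failing the scope): 9.

9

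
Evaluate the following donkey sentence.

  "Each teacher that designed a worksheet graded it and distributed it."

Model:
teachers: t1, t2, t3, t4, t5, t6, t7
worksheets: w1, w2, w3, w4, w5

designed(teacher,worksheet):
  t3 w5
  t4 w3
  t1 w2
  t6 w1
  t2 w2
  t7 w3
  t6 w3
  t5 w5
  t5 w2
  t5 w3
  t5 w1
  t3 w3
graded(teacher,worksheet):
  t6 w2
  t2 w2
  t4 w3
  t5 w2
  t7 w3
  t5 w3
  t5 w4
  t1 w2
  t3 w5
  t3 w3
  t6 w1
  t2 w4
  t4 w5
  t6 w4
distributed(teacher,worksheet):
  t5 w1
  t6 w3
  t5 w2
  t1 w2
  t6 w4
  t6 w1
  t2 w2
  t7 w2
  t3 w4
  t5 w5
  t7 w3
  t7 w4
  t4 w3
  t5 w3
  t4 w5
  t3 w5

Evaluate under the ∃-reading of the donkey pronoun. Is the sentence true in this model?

"it" takes "a worksheet" as antecedent — a donkey pronoun bound across the clause boundary.
Weak reading: every teacher t with some designed-worksheet has at least one designed-worksheet w such that graded(t,w) ∧ distributed(t,w).
Per teacher: t1:✓  t2:✓  t3:✓  t4:✓  t5:✓  t6:✓  t7:✓
Every teacher in the restrictor has a witness.

True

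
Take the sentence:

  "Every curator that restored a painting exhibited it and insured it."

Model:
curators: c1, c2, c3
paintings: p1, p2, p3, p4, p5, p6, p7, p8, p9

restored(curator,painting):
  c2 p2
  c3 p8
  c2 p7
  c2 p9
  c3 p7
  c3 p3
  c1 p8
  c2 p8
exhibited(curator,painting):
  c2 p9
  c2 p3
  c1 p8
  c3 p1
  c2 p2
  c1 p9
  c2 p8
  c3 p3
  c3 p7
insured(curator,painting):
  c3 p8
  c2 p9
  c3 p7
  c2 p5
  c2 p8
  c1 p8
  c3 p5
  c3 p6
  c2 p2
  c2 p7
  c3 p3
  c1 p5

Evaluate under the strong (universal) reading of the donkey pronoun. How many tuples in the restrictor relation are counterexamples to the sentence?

2

"it" takes "a painting" as antecedent — a donkey pronoun bound across the clause boundary.
Strong reading: for every (c,p) with restored(c,p), exhibited(c,p) ∧ insured(c,p).
Restrictor pairs: (c1,p8) ✓  (c2,p2) ✓  (c2,p7) ✗  (c2,p8) ✓  (c2,p9) ✓  (c3,p3) ✓  (c3,p7) ✓  (c3,p8) ✗
Counterexamples (restrictor pairs failing the scope): 2.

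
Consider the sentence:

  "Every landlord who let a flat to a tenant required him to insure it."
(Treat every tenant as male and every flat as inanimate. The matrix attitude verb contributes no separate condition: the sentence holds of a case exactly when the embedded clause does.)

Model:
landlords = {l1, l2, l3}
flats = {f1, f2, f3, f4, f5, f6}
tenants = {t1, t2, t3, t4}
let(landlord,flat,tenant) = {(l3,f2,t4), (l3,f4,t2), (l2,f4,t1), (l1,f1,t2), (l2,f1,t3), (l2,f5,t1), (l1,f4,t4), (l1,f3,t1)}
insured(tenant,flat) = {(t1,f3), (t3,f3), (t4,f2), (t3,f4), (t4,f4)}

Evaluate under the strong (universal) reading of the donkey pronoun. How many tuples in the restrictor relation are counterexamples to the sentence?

"him" takes "a tenant" as antecedent and "it" takes "a flat"; both are donkey pronouns co-varying with the restrictor.
Strong reading: for every (l,f,t) with let(l,f,t), insured(t,f).
Restrictor triples: (l1,f1,t2)→insured(t2,f1) ✗  (l1,f3,t1)→insured(t1,f3) ✓  (l1,f4,t4)→insured(t4,f4) ✓  (l2,f1,t3)→insured(t3,f1) ✗  (l2,f4,t1)→insured(t1,f4) ✗  (l2,f5,t1)→insured(t1,f5) ✗  (l3,f2,t4)→insured(t4,f2) ✓  (l3,f4,t2)→insured(t2,f4) ✗
Counterexamples (restrictor triples failing the scope): 5.

5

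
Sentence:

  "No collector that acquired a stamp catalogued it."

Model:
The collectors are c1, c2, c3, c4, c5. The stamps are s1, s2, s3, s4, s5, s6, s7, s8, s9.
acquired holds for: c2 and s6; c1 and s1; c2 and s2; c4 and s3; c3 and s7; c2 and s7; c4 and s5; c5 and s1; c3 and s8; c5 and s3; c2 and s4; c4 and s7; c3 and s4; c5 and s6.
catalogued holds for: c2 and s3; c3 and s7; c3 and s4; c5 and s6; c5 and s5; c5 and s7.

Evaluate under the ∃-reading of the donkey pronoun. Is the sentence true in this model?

False

"it" takes "a stamp" as antecedent — a donkey pronoun bound across the clause boundary.
Truth condition: for no (c,s) with acquired(c,s) does catalogued(c,s) hold.
Restrictor pairs — does the scope hold? (c1,s1):fails  (c2,s2):fails  (c2,s4):fails  (c2,s6):fails  (c2,s7):fails  (c3,s4):holds  (c3,s7):holds  (c3,s8):fails  (c4,s3):fails  (c4,s5):fails  (c4,s7):fails  (c5,s1):fails  (c5,s3):fails  (c5,s6):holds
Scope holds for 3 pair(s), so the sentence is false.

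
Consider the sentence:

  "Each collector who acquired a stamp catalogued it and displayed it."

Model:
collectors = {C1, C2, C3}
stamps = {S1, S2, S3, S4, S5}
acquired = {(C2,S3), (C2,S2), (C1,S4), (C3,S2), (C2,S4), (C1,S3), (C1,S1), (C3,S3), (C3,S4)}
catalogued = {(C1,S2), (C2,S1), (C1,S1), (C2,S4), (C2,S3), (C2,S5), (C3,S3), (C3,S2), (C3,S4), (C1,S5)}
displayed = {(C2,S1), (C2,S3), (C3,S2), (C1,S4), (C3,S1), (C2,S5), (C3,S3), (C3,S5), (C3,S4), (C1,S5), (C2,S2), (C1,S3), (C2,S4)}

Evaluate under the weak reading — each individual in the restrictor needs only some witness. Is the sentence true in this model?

"it" takes "a stamp" as antecedent — a donkey pronoun bound across the clause boundary.
Weak reading: every collector c with some acquired-stamp has at least one acquired-stamp s such that catalogued(c,s) ∧ displayed(c,s).
Per collector: C1:✗  C2:✓  C3:✓
C1 has no witness among its acquired-stamps.

False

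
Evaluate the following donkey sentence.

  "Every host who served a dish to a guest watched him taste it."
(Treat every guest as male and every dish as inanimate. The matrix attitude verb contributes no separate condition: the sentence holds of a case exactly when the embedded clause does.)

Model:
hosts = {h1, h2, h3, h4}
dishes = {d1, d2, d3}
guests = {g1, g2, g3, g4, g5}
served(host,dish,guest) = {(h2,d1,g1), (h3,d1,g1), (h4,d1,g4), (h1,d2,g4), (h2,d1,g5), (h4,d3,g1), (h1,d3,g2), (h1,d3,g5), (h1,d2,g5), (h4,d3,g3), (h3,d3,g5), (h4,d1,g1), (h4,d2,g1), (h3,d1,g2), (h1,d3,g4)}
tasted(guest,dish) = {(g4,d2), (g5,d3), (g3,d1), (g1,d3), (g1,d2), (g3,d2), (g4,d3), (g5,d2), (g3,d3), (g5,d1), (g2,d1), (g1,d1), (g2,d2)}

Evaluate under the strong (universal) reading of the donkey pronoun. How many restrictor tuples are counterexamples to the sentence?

2

"him" takes "a guest" as antecedent and "it" takes "a dish"; both are donkey pronouns co-varying with the restrictor.
Strong reading: for every (h,d,g) with served(h,d,g), tasted(g,d).
Restrictor triples: (h1,d2,g4)→tasted(g4,d2) ✓  (h1,d2,g5)→tasted(g5,d2) ✓  (h1,d3,g2)→tasted(g2,d3) ✗  (h1,d3,g4)→tasted(g4,d3) ✓  (h1,d3,g5)→tasted(g5,d3) ✓  (h2,d1,g1)→tasted(g1,d1) ✓  (h2,d1,g5)→tasted(g5,d1) ✓  (h3,d1,g1)→tasted(g1,d1) ✓  (h3,d1,g2)→tasted(g2,d1) ✓  (h3,d3,g5)→tasted(g5,d3) ✓  (h4,d1,g1)→tasted(g1,d1) ✓  (h4,d1,g4)→tasted(g4,d1) ✗  (h4,d2,g1)→tasted(g1,d2) ✓  (h4,d3,g1)→tasted(g1,d3) ✓  (h4,d3,g3)→tasted(g3,d3) ✓
Counterexamples (restrictor triples failing the scope): 2.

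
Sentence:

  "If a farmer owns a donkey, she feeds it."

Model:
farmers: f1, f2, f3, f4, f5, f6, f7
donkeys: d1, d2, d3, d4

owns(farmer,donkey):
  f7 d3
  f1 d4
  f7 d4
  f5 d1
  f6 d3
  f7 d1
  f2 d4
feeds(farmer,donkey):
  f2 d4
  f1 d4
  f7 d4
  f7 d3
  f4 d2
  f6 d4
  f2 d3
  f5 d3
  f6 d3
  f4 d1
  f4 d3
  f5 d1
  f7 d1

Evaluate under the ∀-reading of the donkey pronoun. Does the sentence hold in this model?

True

"it" takes "a donkey" as antecedent — a donkey pronoun bound across the clause boundary.
Strong reading: for every (f,d) with owns(f,d), feeds(f,d).
Restrictor pairs: (f1,d4) ✓  (f2,d4) ✓  (f5,d1) ✓  (f6,d3) ✓  (f7,d1) ✓  (f7,d3) ✓  (f7,d4) ✓
Every restrictor pair satisfies the scope.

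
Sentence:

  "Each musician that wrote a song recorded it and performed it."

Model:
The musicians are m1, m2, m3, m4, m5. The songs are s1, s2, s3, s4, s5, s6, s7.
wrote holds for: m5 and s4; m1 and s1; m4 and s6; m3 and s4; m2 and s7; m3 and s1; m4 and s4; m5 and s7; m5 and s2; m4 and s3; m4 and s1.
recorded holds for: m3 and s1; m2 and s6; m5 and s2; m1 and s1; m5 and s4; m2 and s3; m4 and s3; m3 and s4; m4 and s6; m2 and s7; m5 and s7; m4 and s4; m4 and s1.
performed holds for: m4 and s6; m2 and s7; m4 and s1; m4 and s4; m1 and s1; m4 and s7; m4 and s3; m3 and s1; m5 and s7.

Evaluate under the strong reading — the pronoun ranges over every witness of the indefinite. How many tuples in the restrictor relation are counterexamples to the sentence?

"it" takes "a song" as antecedent — a donkey pronoun bound across the clause boundary.
Strong reading: for every (m,s) with wrote(m,s), recorded(m,s) ∧ performed(m,s).
Restrictor pairs: (m1,s1) ✓  (m2,s7) ✓  (m3,s1) ✓  (m3,s4) ✗  (m4,s1) ✓  (m4,s3) ✓  (m4,s4) ✓  (m4,s6) ✓  (m5,s2) ✗  (m5,s4) ✗  (m5,s7) ✓
Counterexamples (restrictor pairs failing the scope): 3.

3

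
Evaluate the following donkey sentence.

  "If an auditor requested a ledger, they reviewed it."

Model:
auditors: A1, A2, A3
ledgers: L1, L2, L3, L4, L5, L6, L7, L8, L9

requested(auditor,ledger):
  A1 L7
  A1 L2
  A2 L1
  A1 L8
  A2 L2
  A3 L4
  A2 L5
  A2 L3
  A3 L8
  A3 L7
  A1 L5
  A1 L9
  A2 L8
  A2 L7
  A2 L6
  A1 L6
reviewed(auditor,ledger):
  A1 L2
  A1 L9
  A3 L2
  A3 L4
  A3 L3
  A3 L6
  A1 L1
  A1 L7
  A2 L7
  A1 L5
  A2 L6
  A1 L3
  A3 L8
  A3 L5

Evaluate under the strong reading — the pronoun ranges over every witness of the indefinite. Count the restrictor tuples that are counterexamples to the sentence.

8

"it" takes "a ledger" as antecedent — a donkey pronoun bound across the clause boundary.
Strong reading: for every (a,l) with requested(a,l), reviewed(a,l).
Restrictor pairs: (A1,L2) ✓  (A1,L5) ✓  (A1,L6) ✗  (A1,L7) ✓  (A1,L8) ✗  (A1,L9) ✓  (A2,L1) ✗  (A2,L2) ✗  (A2,L3) ✗  (A2,L5) ✗  (A2,L6) ✓  (A2,L7) ✓  (A2,L8) ✗  (A3,L4) ✓  (A3,L7) ✗  (A3,L8) ✓
Counterexamples (restrictor pairs failing the scope): 8.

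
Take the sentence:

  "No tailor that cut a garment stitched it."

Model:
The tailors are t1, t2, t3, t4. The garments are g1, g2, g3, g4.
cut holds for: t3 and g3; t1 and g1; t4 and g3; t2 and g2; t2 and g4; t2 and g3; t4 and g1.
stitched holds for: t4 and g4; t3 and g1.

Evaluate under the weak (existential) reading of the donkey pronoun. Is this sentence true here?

True

"it" takes "a garment" as antecedent — a donkey pronoun bound across the clause boundary.
Truth condition: for no (t,g) with cut(t,g) does stitched(t,g) hold.
Restrictor pairs — does the scope hold? (t1,g1):fails  (t2,g2):fails  (t2,g3):fails  (t2,g4):fails  (t3,g3):fails  (t4,g1):fails  (t4,g3):fails
Scope holds for no restrictor pair, so the sentence is true.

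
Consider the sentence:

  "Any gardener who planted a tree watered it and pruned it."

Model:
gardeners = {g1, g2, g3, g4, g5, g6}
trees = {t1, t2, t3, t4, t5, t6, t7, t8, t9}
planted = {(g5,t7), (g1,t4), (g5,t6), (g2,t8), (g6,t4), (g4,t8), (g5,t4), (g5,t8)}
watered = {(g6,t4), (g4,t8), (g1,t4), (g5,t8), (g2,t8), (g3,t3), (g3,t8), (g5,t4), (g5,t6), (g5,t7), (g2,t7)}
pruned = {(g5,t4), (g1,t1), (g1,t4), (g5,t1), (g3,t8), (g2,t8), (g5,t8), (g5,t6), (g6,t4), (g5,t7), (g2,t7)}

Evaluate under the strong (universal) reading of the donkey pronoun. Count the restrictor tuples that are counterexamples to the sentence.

"it" takes "a tree" as antecedent — a donkey pronoun bound across the clause boundary.
Strong reading: for every (g,t) with planted(g,t), watered(g,t) ∧ pruned(g,t).
Restrictor pairs: (g1,t4) ✓  (g2,t8) ✓  (g4,t8) ✗  (g5,t4) ✓  (g5,t6) ✓  (g5,t7) ✓  (g5,t8) ✓  (g6,t4) ✓
Counterexamples (restrictor pairs failing the scope): 1.

1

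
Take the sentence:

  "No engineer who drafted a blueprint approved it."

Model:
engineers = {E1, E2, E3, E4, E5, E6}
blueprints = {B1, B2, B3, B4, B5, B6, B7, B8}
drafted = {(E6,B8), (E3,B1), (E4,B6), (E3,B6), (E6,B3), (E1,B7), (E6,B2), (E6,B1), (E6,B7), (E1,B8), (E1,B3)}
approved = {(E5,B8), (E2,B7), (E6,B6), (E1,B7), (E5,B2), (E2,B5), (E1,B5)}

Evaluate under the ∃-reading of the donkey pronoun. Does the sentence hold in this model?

False

"it" takes "a blueprint" as antecedent — a donkey pronoun bound across the clause boundary.
Truth condition: for no (e,b) with drafted(e,b) does approved(e,b) hold.
Restrictor pairs — does the scope hold? (E1,B3):fails  (E1,B7):holds  (E1,B8):fails  (E3,B1):fails  (E3,B6):fails  (E4,B6):fails  (E6,B1):fails  (E6,B2):fails  (E6,B3):fails  (E6,B7):fails  (E6,B8):fails
Scope holds for 1 pair(s), so the sentence is false.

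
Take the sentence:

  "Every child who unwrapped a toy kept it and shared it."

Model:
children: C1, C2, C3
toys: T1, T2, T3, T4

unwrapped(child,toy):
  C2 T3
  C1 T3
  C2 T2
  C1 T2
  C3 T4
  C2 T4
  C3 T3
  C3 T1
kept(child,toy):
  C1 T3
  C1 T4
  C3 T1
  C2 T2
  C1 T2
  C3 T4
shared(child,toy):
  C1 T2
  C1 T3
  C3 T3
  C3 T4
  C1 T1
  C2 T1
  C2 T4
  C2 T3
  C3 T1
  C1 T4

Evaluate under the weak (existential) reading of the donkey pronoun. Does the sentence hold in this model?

False

"it" takes "a toy" as antecedent — a donkey pronoun bound across the clause boundary.
Weak reading: every child c with some unwrapped-toy has at least one unwrapped-toy t such that kept(c,t) ∧ shared(c,t).
Per child: C1:✓  C2:✗  C3:✓
C2 has no witness among its unwrapped-toys.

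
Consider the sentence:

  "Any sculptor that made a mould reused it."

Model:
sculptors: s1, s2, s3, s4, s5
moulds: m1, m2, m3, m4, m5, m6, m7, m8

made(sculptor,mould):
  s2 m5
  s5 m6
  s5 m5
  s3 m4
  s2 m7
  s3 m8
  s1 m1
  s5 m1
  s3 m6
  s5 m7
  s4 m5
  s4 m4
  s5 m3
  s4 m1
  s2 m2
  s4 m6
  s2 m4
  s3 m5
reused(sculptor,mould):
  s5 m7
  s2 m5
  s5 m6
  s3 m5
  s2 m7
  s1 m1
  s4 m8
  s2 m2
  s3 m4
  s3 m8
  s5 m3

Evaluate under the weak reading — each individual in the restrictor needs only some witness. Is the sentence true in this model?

False

"it" takes "a mould" as antecedent — a donkey pronoun bound across the clause boundary.
Weak reading: every sculptor s with some made-mould has at least one made-mould m such that reused(s,m).
Per sculptor: s1:✓  s2:✓  s3:✓  s4:✗  s5:✓
s4 has no witness among its made-moulds.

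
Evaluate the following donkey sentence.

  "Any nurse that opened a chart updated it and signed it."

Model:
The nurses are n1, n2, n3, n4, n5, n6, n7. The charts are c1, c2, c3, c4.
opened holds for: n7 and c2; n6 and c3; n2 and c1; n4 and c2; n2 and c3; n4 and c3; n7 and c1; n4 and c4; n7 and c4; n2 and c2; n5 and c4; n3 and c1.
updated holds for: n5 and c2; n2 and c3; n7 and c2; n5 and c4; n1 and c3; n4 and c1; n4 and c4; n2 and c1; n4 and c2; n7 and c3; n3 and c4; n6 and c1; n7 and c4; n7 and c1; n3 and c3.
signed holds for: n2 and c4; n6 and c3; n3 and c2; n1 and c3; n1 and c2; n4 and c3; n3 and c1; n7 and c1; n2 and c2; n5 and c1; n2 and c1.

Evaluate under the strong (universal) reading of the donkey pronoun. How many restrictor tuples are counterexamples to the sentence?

"it" takes "a chart" as antecedent — a donkey pronoun bound across the clause boundary.
Strong reading: for every (n,c) with opened(n,c), updated(n,c) ∧ signed(n,c).
Restrictor pairs: (n2,c1) ✓  (n2,c2) ✗  (n2,c3) ✗  (n3,c1) ✗  (n4,c2) ✗  (n4,c3) ✗  (n4,c4) ✗  (n5,c4) ✗  (n6,c3) ✗  (n7,c1) ✓  (n7,c2) ✗  (n7,c4) ✗
Counterexamples (restrictor pairs failing the scope): 10.

10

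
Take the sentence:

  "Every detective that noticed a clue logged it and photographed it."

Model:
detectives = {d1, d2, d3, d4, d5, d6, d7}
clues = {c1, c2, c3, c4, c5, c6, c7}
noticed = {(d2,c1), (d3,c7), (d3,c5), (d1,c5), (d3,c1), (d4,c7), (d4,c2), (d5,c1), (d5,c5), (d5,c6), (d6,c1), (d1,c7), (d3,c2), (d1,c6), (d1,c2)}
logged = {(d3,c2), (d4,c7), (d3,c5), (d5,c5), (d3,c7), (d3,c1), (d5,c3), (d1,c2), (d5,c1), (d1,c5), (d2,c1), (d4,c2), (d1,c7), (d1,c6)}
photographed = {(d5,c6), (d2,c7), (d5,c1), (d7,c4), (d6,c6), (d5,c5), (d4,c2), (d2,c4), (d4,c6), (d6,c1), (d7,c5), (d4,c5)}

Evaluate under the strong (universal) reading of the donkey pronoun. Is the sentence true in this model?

"it" takes "a clue" as antecedent — a donkey pronoun bound across the clause boundary.
Strong reading: for every (d,c) with noticed(d,c), logged(d,c) ∧ photographed(d,c).
Restrictor pairs: (d1,c2) ✗  (d1,c5) ✗  (d1,c6) ✗  (d1,c7) ✗  (d2,c1) ✗  (d3,c1) ✗  (d3,c2) ✗  (d3,c5) ✗  (d3,c7) ✗  (d4,c2) ✓  (d4,c7) ✗  (d5,c1) ✓  (d5,c5) ✓  (d5,c6) ✗  (d6,c1) ✗
Counterexample: (d1,c2) is in noticed but fails the scope.

False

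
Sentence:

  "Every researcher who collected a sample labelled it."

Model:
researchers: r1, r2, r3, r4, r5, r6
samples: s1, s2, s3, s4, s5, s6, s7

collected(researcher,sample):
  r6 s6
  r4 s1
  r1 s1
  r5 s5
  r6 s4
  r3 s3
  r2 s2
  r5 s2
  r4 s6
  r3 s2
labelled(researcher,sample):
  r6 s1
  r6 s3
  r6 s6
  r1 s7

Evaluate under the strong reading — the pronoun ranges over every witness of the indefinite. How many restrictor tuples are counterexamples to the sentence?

9

"it" takes "a sample" as antecedent — a donkey pronoun bound across the clause boundary.
Strong reading: for every (r,s) with collected(r,s), labelled(r,s).
Restrictor pairs: (r1,s1) ✗  (r2,s2) ✗  (r3,s2) ✗  (r3,s3) ✗  (r4,s1) ✗  (r4,s6) ✗  (r5,s2) ✗  (r5,s5) ✗  (r6,s4) ✗  (r6,s6) ✓
Counterexamples (restrictor pairs failing the scope): 9.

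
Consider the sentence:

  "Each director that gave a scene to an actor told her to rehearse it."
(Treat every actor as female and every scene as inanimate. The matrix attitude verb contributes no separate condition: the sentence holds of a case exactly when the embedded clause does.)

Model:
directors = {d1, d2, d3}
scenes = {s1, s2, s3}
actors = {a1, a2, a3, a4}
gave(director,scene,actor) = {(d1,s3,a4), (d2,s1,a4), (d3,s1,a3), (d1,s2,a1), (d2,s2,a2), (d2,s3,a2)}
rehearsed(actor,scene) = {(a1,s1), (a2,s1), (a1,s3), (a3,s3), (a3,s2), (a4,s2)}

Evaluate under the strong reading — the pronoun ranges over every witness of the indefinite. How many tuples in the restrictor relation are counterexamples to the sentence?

6

"her" takes "an actor" as antecedent and "it" takes "a scene"; both are donkey pronouns co-varying with the restrictor.
Strong reading: for every (d,s,a) with gave(d,s,a), rehearsed(a,s).
Restrictor triples: (d1,s2,a1)→rehearsed(a1,s2) ✗  (d1,s3,a4)→rehearsed(a4,s3) ✗  (d2,s1,a4)→rehearsed(a4,s1) ✗  (d2,s2,a2)→rehearsed(a2,s2) ✗  (d2,s3,a2)→rehearsed(a2,s3) ✗  (d3,s1,a3)→rehearsed(a3,s1) ✗
Counterexamples (restrictor triples failing the scope): 6.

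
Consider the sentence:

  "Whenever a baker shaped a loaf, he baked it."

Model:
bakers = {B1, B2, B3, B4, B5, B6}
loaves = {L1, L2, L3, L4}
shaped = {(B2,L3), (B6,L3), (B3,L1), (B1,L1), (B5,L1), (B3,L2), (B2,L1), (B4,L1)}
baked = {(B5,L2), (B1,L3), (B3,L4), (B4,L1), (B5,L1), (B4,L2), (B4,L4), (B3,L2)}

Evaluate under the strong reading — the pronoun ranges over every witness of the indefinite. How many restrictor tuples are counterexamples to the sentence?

5

"it" takes "a loaf" as antecedent — a donkey pronoun bound across the clause boundary.
Strong reading: for every (b,l) with shaped(b,l), baked(b,l).
Restrictor pairs: (B1,L1) ✗  (B2,L1) ✗  (B2,L3) ✗  (B3,L1) ✗  (B3,L2) ✓  (B4,L1) ✓  (B5,L1) ✓  (B6,L3) ✗
Counterexamples (restrictor pairs failing the scope): 5.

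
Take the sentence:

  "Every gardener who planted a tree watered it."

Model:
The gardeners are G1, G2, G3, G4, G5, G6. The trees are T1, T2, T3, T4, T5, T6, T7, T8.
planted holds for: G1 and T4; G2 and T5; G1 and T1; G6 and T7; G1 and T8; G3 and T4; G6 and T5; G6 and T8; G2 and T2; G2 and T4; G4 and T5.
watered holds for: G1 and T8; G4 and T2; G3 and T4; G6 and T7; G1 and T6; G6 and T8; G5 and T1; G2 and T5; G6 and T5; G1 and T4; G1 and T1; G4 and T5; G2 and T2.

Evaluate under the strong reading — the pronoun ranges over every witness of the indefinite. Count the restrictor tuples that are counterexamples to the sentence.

1

"it" takes "a tree" as antecedent — a donkey pronoun bound across the clause boundary.
Strong reading: for every (g,t) with planted(g,t), watered(g,t).
Restrictor pairs: (G1,T1) ✓  (G1,T4) ✓  (G1,T8) ✓  (G2,T2) ✓  (G2,T4) ✗  (G2,T5) ✓  (G3,T4) ✓  (G4,T5) ✓  (G6,T5) ✓  (G6,T7) ✓  (G6,T8) ✓
Counterexamples (restrictor pairs failing the scope): 1.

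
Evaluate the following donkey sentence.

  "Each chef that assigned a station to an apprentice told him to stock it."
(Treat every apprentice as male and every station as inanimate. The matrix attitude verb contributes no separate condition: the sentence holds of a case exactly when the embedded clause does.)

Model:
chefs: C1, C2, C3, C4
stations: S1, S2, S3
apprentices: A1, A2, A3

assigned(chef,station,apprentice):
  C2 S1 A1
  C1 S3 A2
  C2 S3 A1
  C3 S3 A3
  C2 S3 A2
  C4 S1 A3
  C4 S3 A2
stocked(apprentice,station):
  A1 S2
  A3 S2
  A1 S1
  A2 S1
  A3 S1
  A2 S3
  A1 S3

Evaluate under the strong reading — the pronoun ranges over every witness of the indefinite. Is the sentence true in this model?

"him" takes "an apprentice" as antecedent and "it" takes "a station"; both are donkey pronouns co-varying with the restrictor.
Strong reading: for every (c,s,a) with assigned(c,s,a), stocked(a,s).
Restrictor triples: (C1,S3,A2)→stocked(A2,S3) ✓  (C2,S1,A1)→stocked(A1,S1) ✓  (C2,S3,A1)→stocked(A1,S3) ✓  (C2,S3,A2)→stocked(A2,S3) ✓  (C3,S3,A3)→stocked(A3,S3) ✗  (C4,S1,A3)→stocked(A3,S1) ✓  (C4,S3,A2)→stocked(A2,S3) ✓
Counterexample: (C3,S3,A3) — stocked(A3,S3) does not hold.

False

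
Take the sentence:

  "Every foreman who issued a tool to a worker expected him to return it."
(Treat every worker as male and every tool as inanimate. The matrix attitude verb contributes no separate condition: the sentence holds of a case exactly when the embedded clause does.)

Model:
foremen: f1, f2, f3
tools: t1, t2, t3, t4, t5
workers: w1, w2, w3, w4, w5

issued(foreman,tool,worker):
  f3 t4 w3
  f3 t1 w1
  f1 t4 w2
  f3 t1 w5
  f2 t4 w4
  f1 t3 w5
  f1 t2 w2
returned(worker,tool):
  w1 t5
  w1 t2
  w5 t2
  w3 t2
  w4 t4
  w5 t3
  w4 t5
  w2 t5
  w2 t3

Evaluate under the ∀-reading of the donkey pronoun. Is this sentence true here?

"him" takes "a worker" as antecedent and "it" takes "a tool"; both are donkey pronouns co-varying with the restrictor.
Strong reading: for every (f,t,w) with issued(f,t,w), returned(w,t).
Restrictor triples: (f1,t2,w2)→returned(w2,t2) ✗  (f1,t3,w5)→returned(w5,t3) ✓  (f1,t4,w2)→returned(w2,t4) ✗  (f2,t4,w4)→returned(w4,t4) ✓  (f3,t1,w1)→returned(w1,t1) ✗  (f3,t1,w5)→returned(w5,t1) ✗  (f3,t4,w3)→returned(w3,t4) ✗
Counterexample: (f1,t2,w2) — returned(w2,t2) does not hold.

False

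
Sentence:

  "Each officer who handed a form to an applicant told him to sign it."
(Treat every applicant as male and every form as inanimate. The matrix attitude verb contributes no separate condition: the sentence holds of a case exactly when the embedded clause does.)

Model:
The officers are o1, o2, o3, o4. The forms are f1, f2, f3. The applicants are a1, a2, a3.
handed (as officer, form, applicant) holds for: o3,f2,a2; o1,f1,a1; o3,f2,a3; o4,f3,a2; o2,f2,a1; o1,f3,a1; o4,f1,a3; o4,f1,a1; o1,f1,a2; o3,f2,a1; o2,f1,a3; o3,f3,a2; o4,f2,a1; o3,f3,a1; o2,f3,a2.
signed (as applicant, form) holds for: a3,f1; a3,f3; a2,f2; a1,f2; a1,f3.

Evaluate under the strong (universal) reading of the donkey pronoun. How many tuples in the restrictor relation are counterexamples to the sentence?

"him" takes "an applicant" as antecedent and "it" takes "a form"; both are donkey pronouns co-varying with the restrictor.
Strong reading: for every (o,f,a) with handed(o,f,a), signed(a,f).
Restrictor triples: (o1,f1,a1)→signed(a1,f1) ✗  (o1,f1,a2)→signed(a2,f1) ✗  (o1,f3,a1)→signed(a1,f3) ✓  (o2,f1,a3)→signed(a3,f1) ✓  (o2,f2,a1)→signed(a1,f2) ✓  (o2,f3,a2)→signed(a2,f3) ✗  (o3,f2,a1)→signed(a1,f2) ✓  (o3,f2,a2)→signed(a2,f2) ✓  (o3,f2,a3)→signed(a3,f2) ✗  (o3,f3,a1)→signed(a1,f3) ✓  (o3,f3,a2)→signed(a2,f3) ✗  (o4,f1,a1)→signed(a1,f1) ✗  (o4,f1,a3)→signed(a3,f1) ✓  (o4,f2,a1)→signed(a1,f2) ✓  (o4,f3,a2)→signed(a2,f3) ✗
Counterexamples (restrictor triples failing the scope): 7.

7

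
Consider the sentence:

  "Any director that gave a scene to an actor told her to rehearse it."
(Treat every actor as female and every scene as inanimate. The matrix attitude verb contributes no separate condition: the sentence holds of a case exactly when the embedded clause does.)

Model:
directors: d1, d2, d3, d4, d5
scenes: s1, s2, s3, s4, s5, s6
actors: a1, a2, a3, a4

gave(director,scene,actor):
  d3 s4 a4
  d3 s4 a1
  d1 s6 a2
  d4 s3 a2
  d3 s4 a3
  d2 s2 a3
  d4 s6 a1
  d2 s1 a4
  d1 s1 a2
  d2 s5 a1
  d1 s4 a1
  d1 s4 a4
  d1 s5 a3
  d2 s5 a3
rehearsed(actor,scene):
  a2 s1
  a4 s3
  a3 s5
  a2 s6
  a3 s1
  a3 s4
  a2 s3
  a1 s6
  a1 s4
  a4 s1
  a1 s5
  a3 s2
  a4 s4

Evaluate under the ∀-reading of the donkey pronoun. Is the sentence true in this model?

True

"her" takes "an actor" as antecedent and "it" takes "a scene"; both are donkey pronouns co-varying with the restrictor.
Strong reading: for every (d,s,a) with gave(d,s,a), rehearsed(a,s).
Restrictor triples: (d1,s1,a2)→rehearsed(a2,s1) ✓  (d1,s4,a1)→rehearsed(a1,s4) ✓  (d1,s4,a4)→rehearsed(a4,s4) ✓  (d1,s5,a3)→rehearsed(a3,s5) ✓  (d1,s6,a2)→rehearsed(a2,s6) ✓  (d2,s1,a4)→rehearsed(a4,s1) ✓  (d2,s2,a3)→rehearsed(a3,s2) ✓  (d2,s5,a1)→rehearsed(a1,s5) ✓  (d2,s5,a3)→rehearsed(a3,s5) ✓  (d3,s4,a1)→rehearsed(a1,s4) ✓  (d3,s4,a3)→rehearsed(a3,s4) ✓  (d3,s4,a4)→rehearsed(a4,s4) ✓  (d4,s3,a2)→rehearsed(a2,s3) ✓  (d4,s6,a1)→rehearsed(a1,s6) ✓
Every restrictor triple satisfies the scope.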